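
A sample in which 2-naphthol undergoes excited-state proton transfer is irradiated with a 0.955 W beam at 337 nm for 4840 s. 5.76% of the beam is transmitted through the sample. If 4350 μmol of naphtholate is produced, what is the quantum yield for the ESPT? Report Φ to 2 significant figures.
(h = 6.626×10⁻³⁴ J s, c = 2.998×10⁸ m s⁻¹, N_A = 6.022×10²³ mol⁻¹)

Product: 4350 μmol = 0.00435 mol.
Photon energy at 337 nm: hc/λ = (6.626×10⁻³⁴)(2.998×10⁸)/(337×10⁻⁹) = 5.895×10⁻¹⁹ J.
Energy delivered: (0.955 W)(4840 s) = 4622 J.
Photons incident: 4622 / 5.895×10⁻¹⁹ = 7.841×10²¹, i.e. 7.841×10²¹/6.022×10²³ = 0.01302 mol.
Fraction absorbed: 1 − 5.76/100 = 0.9424.
Photons absorbed: 0.9424 × 0.01302 = 0.01227 mol.
Φ = 0.00435 mol / 0.01227 mol photons = 0.35.

Φ = 0.35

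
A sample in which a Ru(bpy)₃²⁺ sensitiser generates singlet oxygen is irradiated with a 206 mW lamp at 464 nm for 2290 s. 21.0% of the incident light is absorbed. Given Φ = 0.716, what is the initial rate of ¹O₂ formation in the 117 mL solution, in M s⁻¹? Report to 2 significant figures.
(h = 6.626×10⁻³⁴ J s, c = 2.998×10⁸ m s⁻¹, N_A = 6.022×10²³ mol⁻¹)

Photon energy at 464 nm: hc/λ = (6.626×10⁻³⁴)(2.998×10⁸)/(464×10⁻⁹) = 4.281×10⁻¹⁹ J.
Energy delivered: (206 mW)(2290 s) = 471.7 J.
Photons incident: 471.7 / 4.281×10⁻¹⁹ = 1.102×10²¹, i.e. 1.102×10²¹/6.022×10²³ = 0.001830 mol.
Photons absorbed: 0.210 × 0.001830 = 3.843×10⁻⁴ mol.
Product formed: 0.716 × 3.843×10⁻⁴ = 2.752×10⁻⁴ mol.
Rate: 2.752×10⁻⁴ mol / (2290 s × 0.117 L) = 1.0×10⁻⁶ M s⁻¹.

1.0×10⁻⁶ M s⁻¹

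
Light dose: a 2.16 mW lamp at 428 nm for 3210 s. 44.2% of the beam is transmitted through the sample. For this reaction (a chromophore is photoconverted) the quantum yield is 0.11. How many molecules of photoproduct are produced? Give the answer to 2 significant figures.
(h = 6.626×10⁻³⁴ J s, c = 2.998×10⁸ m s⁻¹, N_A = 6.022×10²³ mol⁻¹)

Photon energy at 428 nm: hc/λ = (6.626×10⁻³⁴)(2.998×10⁸)/(428×10⁻⁹) = 4.641×10⁻¹⁹ J.
Energy delivered: (2.16 mW)(3210 s) = 6.934 J.
Photons incident: 6.934 / 4.641×10⁻¹⁹ = 1.494×10¹⁹, i.e. 1.494×10¹⁹/6.022×10²³ = 2.481×10⁻⁵ mol.
Fraction absorbed: 1 − 44.2/100 = 0.5580.
Photons absorbed: 0.5580 × 2.481×10⁻⁵ = 1.384×10⁻⁵ mol.
Product: Φ × n_abs = 0.11 × 1.384×10⁻⁵ = 1.522×10⁻⁶ mol.
As a count: 1.522×10⁻⁶ × 6.022×10²³ = 9.2×10¹⁷.

9.2×10¹⁷ molecules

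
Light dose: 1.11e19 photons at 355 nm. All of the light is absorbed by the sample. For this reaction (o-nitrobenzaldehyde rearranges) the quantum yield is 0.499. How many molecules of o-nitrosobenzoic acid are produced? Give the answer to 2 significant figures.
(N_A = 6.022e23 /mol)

Moles of photons: 1.11e19 / 6.022e23 = 1.843e-5 mol.
Product: Φ × n_abs = 0.499 × 1.843e-5 = 9.197e-6 mol.
As a count: 9.197e-6 × 6.022e23 = 5.5e18.

5.5e18 molecules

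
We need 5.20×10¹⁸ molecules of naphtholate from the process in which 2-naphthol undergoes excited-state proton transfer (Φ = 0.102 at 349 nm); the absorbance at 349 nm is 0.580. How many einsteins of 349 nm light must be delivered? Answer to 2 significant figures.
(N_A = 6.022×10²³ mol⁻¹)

Product: 5.20×10¹⁸ / 6.022×10²³ = 8.635×10⁻⁶ mol.
Photons that must be absorbed: 8.635×10⁻⁶ / 0.102 = 8.466×10⁻⁵ mol.
Fraction absorbed: 1 − 10^(−0.580) = 0.7370.
Incident photons needed: 8.466×10⁻⁵ / 0.7370 = 1.149×10⁻⁴ mol.

1.1×10⁻⁴ einstein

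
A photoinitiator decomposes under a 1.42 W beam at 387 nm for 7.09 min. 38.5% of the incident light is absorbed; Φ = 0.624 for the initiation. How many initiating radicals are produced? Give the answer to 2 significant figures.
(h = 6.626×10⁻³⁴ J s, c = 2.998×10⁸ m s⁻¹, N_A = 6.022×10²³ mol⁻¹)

2.8×10²⁰ initiating radicals

Photon energy at 387 nm: hc/λ = (6.626×10⁻³⁴)(2.998×10⁸)/(387×10⁻⁹) = 5.133×10⁻¹⁹ J.
Energy delivered: (1.42 W)(425.4 s) = 604.1 J.
Photons incident: 604.1 / 5.133×10⁻¹⁹ = 1.177×10²¹, i.e. 1.177×10²¹/6.022×10²³ = 0.001955 mol.
Photons absorbed: 0.385 × 0.001955 = 7.527×10⁻⁴ mol.
Product: Φ × n_abs = 0.624 × 7.527×10⁻⁴ = 4.697×10⁻⁴ mol.
As a count: 4.697×10⁻⁴ × 6.022×10²³ = 2.8×10²⁰.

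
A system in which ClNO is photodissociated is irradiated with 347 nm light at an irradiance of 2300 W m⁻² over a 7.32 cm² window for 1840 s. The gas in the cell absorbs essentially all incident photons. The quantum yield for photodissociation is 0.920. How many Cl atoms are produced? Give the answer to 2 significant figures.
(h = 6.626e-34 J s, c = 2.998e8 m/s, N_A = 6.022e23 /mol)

Photon energy at 347 nm: hc/λ = (6.626e-34)(2.998e8)/(347e-9) = 5.725e-19 J.
Energy delivered: (2300 W m⁻²)(7.32e-4 m²)(1840 s) = 3098 J.
Photons incident: 3098 / 5.725e-19 = 5.411e21, i.e. 5.411e21/6.022e23 = 0.008985 mol.
Product: Φ × n_abs = 0.920 × 0.008985 = 0.008266 mol.
As a count: 0.008266 × 6.022e23 = 5.0e21.

5.0e21 atoms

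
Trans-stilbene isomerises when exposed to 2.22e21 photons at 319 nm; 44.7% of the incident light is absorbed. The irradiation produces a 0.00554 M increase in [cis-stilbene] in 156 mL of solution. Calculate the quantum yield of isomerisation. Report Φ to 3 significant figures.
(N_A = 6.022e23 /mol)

Product: (0.00554 M)(0.156 L) = 8.642e-4 mol.
Moles of photons: 2.22e21 / 6.022e23 = 0.003686 mol.
Photons absorbed: 0.447 × 0.003686 = 0.001648 mol.
Φ = 8.642e-4 mol / 0.001648 mol photons = 0.524.

Φ = 0.524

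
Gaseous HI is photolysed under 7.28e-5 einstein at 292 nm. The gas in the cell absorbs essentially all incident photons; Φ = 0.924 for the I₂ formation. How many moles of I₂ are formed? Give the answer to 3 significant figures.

6.73e-5 mol

Product: Φ × n_abs = 0.924 × 7.28e-5 = 6.727e-5 mol.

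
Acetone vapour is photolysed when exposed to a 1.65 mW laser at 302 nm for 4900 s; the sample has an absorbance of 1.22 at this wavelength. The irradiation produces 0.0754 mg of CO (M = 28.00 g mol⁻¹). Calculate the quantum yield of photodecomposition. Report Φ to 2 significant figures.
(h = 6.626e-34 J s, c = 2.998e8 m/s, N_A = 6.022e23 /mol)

Φ = 0.14

Product: 0.0754 mg / 28.00 g mol⁻¹ = 2.693e-6 mol.
Photon energy at 302 nm: hc/λ = (6.626e-34)(2.998e8)/(302e-9) = 6.578e-19 J.
Energy delivered: (1.65 mW)(4900 s) = 8.085 J.
Photons incident: 8.085 / 6.578e-19 = 1.229e19, i.e. 1.229e19/6.022e23 = 2.041e-5 mol.
Fraction absorbed: 1 − 10^(−1.22) = 0.9397.
Photons absorbed: 0.9397 × 2.041e-5 = 1.918e-5 mol.
Φ = 2.693e-6 mol / 1.918e-5 mol photons = 0.14.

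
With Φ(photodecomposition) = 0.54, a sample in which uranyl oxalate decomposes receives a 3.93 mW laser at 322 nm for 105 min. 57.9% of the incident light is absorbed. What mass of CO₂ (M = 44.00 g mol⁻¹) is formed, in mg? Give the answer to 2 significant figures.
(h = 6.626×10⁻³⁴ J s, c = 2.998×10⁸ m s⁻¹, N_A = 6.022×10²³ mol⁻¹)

0.92 mg

Photon energy at 322 nm: hc/λ = (6.626×10⁻³⁴)(2.998×10⁸)/(322×10⁻⁹) = 6.169×10⁻¹⁹ J.
Energy delivered: (3.93 mW)(6300 s) = 24.76 J.
Photons incident: 24.76 / 6.169×10⁻¹⁹ = 4.014×10¹⁹, i.e. 4.014×10¹⁹/6.022×10²³ = 6.666×10⁻⁵ mol.
Photons absorbed: 0.579 × 6.666×10⁻⁵ = 3.860×10⁻⁵ mol.
Product: Φ × n_abs = 0.54 × 3.860×10⁻⁵ = 2.084×10⁻⁵ mol.
Mass: 2.084×10⁻⁵ × 44.00 = 9.170×10⁻⁴ g = 0.92 mg.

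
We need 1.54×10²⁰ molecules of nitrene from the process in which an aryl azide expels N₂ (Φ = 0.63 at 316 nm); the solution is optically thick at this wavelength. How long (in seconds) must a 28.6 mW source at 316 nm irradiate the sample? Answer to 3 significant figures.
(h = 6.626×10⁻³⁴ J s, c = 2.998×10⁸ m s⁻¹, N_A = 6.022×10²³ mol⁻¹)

t ≈ 5370 s

Product: 1.54×10²⁰ / 6.022×10²³ = 2.557×10⁻⁴ mol.
Photons that must be absorbed: 2.557×10⁻⁴ / 0.63 = 4.059×10⁻⁴ mol.
Photon energy: hc/λ = 6.286×10⁻¹⁹ J; per mole, 3.785×10⁵ J mol⁻¹.
Energy required: 4.059×10⁻⁴ × 3.785×10⁵ = 153.6 J.
Time: 153.6 J / 0.0286 W = 5370 s.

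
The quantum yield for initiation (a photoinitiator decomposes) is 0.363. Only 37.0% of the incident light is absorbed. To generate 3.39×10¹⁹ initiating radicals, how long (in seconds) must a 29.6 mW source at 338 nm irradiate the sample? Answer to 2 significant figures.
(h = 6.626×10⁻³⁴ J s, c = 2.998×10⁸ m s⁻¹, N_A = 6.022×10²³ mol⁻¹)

t ≈ 5000 s

Product: 3.39×10¹⁹ / 6.022×10²³ = 5.629×10⁻⁵ mol.
Photons that must be absorbed: 5.629×10⁻⁵ / 0.363 = 1.551×10⁻⁴ mol.
Incident photons needed: 1.551×10⁻⁴ / 0.370 = 4.192×10⁻⁴ mol.
Photon energy: hc/λ = 5.877×10⁻¹⁹ J; per mole, 3.539×10⁵ J mol⁻¹.
Energy required: 4.192×10⁻⁴ × 3.539×10⁵ = 148.4 J.
Time: 148.4 J / 0.0296 W = 5000 s.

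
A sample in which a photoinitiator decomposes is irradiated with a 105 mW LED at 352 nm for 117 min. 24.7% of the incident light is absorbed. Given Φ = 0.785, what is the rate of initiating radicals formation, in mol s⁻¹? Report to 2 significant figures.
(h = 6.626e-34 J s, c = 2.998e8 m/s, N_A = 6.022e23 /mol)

6.0e-8 mol s⁻¹

Photon energy at 352 nm: hc/λ = (6.626e-34)(2.998e8)/(352e-9) = 5.643e-19 J.
Energy delivered: (105 mW)(7020 s) = 737.1 J.
Photons incident: 737.1 / 5.643e-19 = 1.306e21, i.e. 1.306e21/6.022e23 = 0.002169 mol.
Photons absorbed: 0.247 × 0.002169 = 5.357e-4 mol.
Product formed: 0.785 × 5.357e-4 = 4.205e-4 mol.
Rate: 4.205e-4 / 7020 s = 6.0e-8 mol s⁻¹.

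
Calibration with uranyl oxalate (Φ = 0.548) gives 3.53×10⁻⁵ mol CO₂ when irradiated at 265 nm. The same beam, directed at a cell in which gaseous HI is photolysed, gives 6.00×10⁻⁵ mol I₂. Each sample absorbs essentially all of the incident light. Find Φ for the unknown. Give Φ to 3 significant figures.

Φ = 0.931

Photons absorbed by the actinometer: 3.53×10⁻⁵ / 0.548 = 6.442×10⁻⁵ mol.
Φ(unknown) = 6.00×10⁻⁵ / 6.442×10⁻⁵ = 0.931.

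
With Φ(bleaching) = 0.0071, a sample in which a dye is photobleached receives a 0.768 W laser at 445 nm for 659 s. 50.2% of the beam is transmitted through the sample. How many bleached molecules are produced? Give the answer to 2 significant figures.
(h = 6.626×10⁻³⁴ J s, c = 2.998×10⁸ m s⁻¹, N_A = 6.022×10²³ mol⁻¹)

4.0×10¹⁸ bleached molecules

Photon energy at 445 nm: hc/λ = (6.626×10⁻³⁴)(2.998×10⁸)/(445×10⁻⁹) = 4.464×10⁻¹⁹ J.
Energy delivered: (0.768 W)(659 s) = 506.1 J.
Photons incident: 506.1 / 4.464×10⁻¹⁹ = 1.134×10²¹, i.e. 1.134×10²¹/6.022×10²³ = 0.001883 mol.
Fraction absorbed: 1 − 50.2/100 = 0.4980.
Photons absorbed: 0.4980 × 0.001883 = 9.377×10⁻⁴ mol.
Product: Φ × n_abs = 0.0071 × 9.377×10⁻⁴ = 6.658×10⁻⁶ mol.
As a count: 6.658×10⁻⁶ × 6.022×10²³ = 4.0×10¹⁸.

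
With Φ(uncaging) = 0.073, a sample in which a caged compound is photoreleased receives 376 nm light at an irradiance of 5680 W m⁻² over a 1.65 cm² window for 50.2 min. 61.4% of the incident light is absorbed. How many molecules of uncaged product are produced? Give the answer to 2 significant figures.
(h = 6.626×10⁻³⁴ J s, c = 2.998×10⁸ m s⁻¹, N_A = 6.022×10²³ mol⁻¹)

Photon energy at 376 nm: hc/λ = (6.626×10⁻³⁴)(2.998×10⁸)/(376×10⁻⁹) = 5.283×10⁻¹⁹ J.
Energy delivered: (5680 W m⁻²)(1.65×10⁻⁴ m²)(3012 s) = 2823 J.
Photons incident: 2823 / 5.283×10⁻¹⁹ = 5.344×10²¹, i.e. 5.344×10²¹/6.022×10²³ = 0.008874 mol.
Photons absorbed: 0.614 × 0.008874 = 0.005449 mol.
Product: Φ × n_abs = 0.073 × 0.005449 = 3.978×10⁻⁴ mol.
As a count: 3.978×10⁻⁴ × 6.022×10²³ = 2.4×10²⁰.

2.4×10²⁰ molecules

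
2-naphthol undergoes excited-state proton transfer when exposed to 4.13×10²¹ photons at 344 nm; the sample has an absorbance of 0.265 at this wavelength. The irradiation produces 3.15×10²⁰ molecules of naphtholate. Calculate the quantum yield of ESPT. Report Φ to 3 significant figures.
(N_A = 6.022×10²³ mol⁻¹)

Product: 3.15×10²⁰ / 6.022×10²³ = 5.231×10⁻⁴ mol.
Moles of photons: 4.13×10²¹ / 6.022×10²³ = 0.006858 mol.
Fraction absorbed: 1 − 10^(−0.265) = 0.4567.
Photons absorbed: 0.4567 × 0.006858 = 0.003132 mol.
Φ = 5.231×10⁻⁴ mol / 0.003132 mol photons = 0.167.

Φ = 0.167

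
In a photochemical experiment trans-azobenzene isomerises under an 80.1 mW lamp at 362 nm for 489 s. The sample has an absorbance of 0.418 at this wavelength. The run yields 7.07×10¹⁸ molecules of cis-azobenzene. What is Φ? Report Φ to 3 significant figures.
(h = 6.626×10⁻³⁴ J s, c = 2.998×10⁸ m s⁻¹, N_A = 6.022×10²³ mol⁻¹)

Product: 7.07×10¹⁸ / 6.022×10²³ = 1.174×10⁻⁵ mol.
Photon energy at 362 nm: hc/λ = (6.626×10⁻³⁴)(2.998×10⁸)/(362×10⁻⁹) = 5.487×10⁻¹⁹ J.
Energy delivered: (80.1 mW)(489 s) = 39.17 J.
Photons incident: 39.17 / 5.487×10⁻¹⁹ = 7.139×10¹⁹, i.e. 7.139×10¹⁹/6.022×10²³ = 1.185×10⁻⁴ mol.
Fraction absorbed: 1 − 10^(−0.418) = 0.6181.
Photons absorbed: 0.6181 × 1.185×10⁻⁴ = 7.324×10⁻⁵ mol.
Φ = 1.174×10⁻⁵ mol / 7.324×10⁻⁵ mol photons = 0.160.

Φ = 0.160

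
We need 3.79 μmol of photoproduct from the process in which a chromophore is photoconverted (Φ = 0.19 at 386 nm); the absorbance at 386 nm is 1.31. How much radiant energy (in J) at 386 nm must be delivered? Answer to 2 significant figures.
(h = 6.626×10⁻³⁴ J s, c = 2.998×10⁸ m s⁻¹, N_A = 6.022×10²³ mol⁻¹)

6.5 J

Product: 3.79 μmol = 3.79×10⁻⁶ mol.
Photons that must be absorbed: 3.79×10⁻⁶ / 0.19 = 1.995×10⁻⁵ mol.
Fraction absorbed: 1 − 10^(−1.31) = 0.9510.
Incident photons needed: 1.995×10⁻⁵ / 0.9510 = 2.098×10⁻⁵ mol.
Photon energy: hc/λ = 5.146×10⁻¹⁹ J; per mole, 3.099×10⁵ J mol⁻¹.
Energy required: 2.098×10⁻⁵ × 3.099×10⁵ = 6.5 J.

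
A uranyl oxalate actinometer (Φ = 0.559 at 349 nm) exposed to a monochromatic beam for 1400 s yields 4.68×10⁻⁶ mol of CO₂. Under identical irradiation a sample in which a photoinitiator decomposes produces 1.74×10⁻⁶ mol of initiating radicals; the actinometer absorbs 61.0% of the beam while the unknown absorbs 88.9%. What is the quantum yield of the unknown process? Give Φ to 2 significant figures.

Φ = 0.14

Photons absorbed by the actinometer: 4.68×10⁻⁶ / 0.559 = 8.372×10⁻⁶ mol.
Incident flux: 8.372×10⁻⁶ / 0.610 = 1.372×10⁻⁵ einstein.
Absorbed by unknown: 0.889 × 1.372×10⁻⁵ = 1.220×10⁻⁵ mol.
Φ(unknown) = 1.74×10⁻⁶ / 1.220×10⁻⁵ = 0.14.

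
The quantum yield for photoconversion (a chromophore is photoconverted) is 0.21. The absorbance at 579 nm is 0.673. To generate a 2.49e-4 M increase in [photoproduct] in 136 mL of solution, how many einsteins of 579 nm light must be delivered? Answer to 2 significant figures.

2.0e-4 einstein

Product: (2.49e-4 M)(0.136 L) = 3.386e-5 mol.
Photons that must be absorbed: 3.386e-5 / 0.21 = 1.612e-4 mol.
Fraction absorbed: 1 − 10^(−0.673) = 0.7877.
Incident photons needed: 1.612e-4 / 0.7877 = 2.046e-4 mol.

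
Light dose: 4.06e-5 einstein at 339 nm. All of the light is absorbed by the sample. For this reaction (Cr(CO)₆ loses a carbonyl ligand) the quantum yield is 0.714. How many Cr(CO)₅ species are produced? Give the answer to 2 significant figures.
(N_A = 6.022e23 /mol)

Product: Φ × n_abs = 0.714 × 4.06e-5 = 2.899e-5 mol.
As a count: 2.899e-5 × 6.022e23 = 1.7e19.

1.7e19 species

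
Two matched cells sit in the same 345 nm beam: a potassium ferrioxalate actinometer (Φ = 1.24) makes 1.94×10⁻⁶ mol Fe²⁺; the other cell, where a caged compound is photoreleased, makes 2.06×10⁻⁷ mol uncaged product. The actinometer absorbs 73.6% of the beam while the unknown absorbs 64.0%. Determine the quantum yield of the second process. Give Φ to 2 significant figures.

Photons absorbed by the actinometer: 1.94×10⁻⁶ / 1.24 = 1.565×10⁻⁶ mol.
Incident flux: 1.565×10⁻⁶ / 0.736 = 2.126×10⁻⁶ einstein.
Absorbed by unknown: 0.640 × 2.126×10⁻⁶ = 1.361×10⁻⁶ mol.
Φ(unknown) = 2.06×10⁻⁷ / 1.361×10⁻⁶ = 0.15.

Φ = 0.15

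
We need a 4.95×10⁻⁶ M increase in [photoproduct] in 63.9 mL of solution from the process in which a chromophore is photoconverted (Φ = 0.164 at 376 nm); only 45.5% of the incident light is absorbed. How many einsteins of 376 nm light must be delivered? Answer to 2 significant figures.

Product: (4.95×10⁻⁶ M)(0.0639 L) = 3.163×10⁻⁷ mol.
Photons that must be absorbed: 3.163×10⁻⁷ / 0.164 = 1.929×10⁻⁶ mol.
Incident photons needed: 1.929×10⁻⁶ / 0.455 = 4.240×10⁻⁶ mol.

4.2×10⁻⁶ einstein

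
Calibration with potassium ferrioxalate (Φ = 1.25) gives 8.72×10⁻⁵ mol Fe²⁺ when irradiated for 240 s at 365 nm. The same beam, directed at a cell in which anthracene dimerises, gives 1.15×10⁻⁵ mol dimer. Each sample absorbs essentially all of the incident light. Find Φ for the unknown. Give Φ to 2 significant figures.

Φ = 0.16

Photons absorbed by the actinometer: 8.72×10⁻⁵ / 1.25 = 6.976×10⁻⁵ mol.
Φ(unknown) = 1.15×10⁻⁵ / 6.976×10⁻⁵ = 0.16.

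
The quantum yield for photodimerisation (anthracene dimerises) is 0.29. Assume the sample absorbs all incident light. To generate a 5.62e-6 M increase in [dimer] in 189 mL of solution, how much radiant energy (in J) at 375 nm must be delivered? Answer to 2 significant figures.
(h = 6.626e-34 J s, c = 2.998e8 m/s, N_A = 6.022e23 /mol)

1.2 J

Product: (5.62e-6 M)(0.189 L) = 1.062e-6 mol.
Photons that must be absorbed: 1.062e-6 / 0.29 = 3.662e-6 mol.
Photon energy: hc/λ = 5.297e-19 J; per mole, 3.190e5 J mol⁻¹.
Energy required: 3.662e-6 × 3.190e5 = 1.2 J.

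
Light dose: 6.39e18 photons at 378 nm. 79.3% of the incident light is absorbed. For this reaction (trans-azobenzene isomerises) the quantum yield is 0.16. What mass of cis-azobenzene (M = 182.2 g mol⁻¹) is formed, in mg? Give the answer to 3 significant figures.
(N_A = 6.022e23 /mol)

Moles of photons: 6.39e18 / 6.022e23 = 1.061e-5 mol.
Photons absorbed: 0.793 × 1.061e-5 = 8.414e-6 mol.
Product: Φ × n_abs = 0.16 × 8.414e-6 = 1.346e-6 mol.
Mass: 1.346e-6 × 182.2 = 2.452e-4 g = 0.245 mg.

0.245 mg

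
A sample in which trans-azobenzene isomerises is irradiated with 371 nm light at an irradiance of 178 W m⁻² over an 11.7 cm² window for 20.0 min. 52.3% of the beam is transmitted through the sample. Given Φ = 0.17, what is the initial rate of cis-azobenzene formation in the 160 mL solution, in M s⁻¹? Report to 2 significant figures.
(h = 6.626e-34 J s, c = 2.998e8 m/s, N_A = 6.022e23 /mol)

3.3e-7 M s⁻¹

Photon energy at 371 nm: hc/λ = (6.626e-34)(2.998e8)/(371e-9) = 5.354e-19 J.
Energy delivered: (178 W m⁻²)(11.7e-4 m²)(1200 s) = 249.9 J.
Photons incident: 249.9 / 5.354e-19 = 4.668e20, i.e. 4.668e20/6.022e23 = 7.752e-4 mol.
Fraction absorbed: 1 − 52.3/100 = 0.4770.
Photons absorbed: 0.4770 × 7.752e-4 = 3.698e-4 mol.
Product formed: 0.17 × 3.698e-4 = 6.287e-5 mol.
Rate: 6.287e-5 mol / (1200 s × 0.16 L) = 3.3e-7 M s⁻¹.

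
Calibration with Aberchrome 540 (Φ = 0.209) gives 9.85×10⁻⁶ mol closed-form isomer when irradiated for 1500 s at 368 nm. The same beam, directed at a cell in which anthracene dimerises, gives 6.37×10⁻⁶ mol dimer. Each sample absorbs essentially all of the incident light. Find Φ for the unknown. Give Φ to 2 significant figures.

Φ = 0.14

Photons absorbed by the actinometer: 9.85×10⁻⁶ / 0.209 = 4.713×10⁻⁵ mol.
Φ(unknown) = 6.37×10⁻⁶ / 4.713×10⁻⁵ = 0.14.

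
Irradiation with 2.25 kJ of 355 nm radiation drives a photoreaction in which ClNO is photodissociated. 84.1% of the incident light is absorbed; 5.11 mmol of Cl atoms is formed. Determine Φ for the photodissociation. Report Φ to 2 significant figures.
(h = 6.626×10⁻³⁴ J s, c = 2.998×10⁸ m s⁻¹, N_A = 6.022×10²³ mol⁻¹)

Φ = 0.91

Product: 5.11 mmol = 0.00511 mol.
Photon energy at 355 nm: hc/λ = (6.626×10⁻³⁴)(2.998×10⁸)/(355×10⁻⁹) = 5.596×10⁻¹⁹ J.
Incident energy: 2.25 kJ = 2250 J.
Photons incident: 2250 / 5.596×10⁻¹⁹ = 4.021×10²¹, i.e. 4.021×10²¹/6.022×10²³ = 0.006677 mol.
Photons absorbed: 0.841 × 0.006677 = 0.005615 mol.
Φ = 0.00511 mol / 0.005615 mol photons = 0.91.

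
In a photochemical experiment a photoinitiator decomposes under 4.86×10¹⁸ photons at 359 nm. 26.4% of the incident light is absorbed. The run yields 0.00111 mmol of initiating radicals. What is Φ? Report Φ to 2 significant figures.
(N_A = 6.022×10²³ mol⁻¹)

Φ = 0.52

Product: 0.00111 mmol = 1.11×10⁻⁶ mol.
Moles of photons: 4.86×10¹⁸ / 6.022×10²³ = 8.070×10⁻⁶ mol.
Photons absorbed: 0.264 × 8.070×10⁻⁶ = 2.130×10⁻⁶ mol.
Φ = 1.11×10⁻⁶ mol / 2.130×10⁻⁶ mol photons = 0.52.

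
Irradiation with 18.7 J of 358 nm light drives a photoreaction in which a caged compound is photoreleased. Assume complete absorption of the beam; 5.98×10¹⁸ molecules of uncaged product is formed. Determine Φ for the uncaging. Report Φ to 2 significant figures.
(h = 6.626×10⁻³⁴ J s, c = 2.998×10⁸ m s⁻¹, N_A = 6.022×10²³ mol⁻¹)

Product: 5.98×10¹⁸ / 6.022×10²³ = 9.930×10⁻⁶ mol.
Photon energy at 358 nm: hc/λ = (6.626×10⁻³⁴)(2.998×10⁸)/(358×10⁻⁹) = 5.549×10⁻¹⁹ J.
Photons incident: 18.7 / 5.549×10⁻¹⁹ = 3.370×10¹⁹, i.e. 3.370×10¹⁹/6.022×10²³ = 5.596×10⁻⁵ mol.
Φ = 9.930×10⁻⁶ mol / 5.596×10⁻⁵ mol photons = 0.18.

Φ = 0.18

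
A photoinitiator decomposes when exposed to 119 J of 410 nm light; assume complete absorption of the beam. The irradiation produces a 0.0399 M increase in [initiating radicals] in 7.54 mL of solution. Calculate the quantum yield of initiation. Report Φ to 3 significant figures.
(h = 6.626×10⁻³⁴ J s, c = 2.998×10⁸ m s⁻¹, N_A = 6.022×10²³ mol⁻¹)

Product: (0.0399 M)(0.00754 L) = 3.008×10⁻⁴ mol.
Photon energy at 410 nm: hc/λ = (6.626×10⁻³⁴)(2.998×10⁸)/(410×10⁻⁹) = 4.845×10⁻¹⁹ J.
Photons incident: 119 / 4.845×10⁻¹⁹ = 2.456×10²⁰, i.e. 2.456×10²⁰/6.022×10²³ = 4.078×10⁻⁴ mol.
Φ = 3.008×10⁻⁴ mol / 4.078×10⁻⁴ mol photons = 0.738.

Φ = 0.738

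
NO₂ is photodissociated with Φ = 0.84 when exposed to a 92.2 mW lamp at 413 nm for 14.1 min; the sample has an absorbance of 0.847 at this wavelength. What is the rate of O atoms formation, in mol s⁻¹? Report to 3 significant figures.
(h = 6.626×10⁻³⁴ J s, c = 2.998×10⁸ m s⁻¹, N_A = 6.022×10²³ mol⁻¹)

Photon energy at 413 nm: hc/λ = (6.626×10⁻³⁴)(2.998×10⁸)/(413×10⁻⁹) = 4.810×10⁻¹⁹ J.
Energy delivered: (92.2 mW)(846 s) = 78.00 J.
Photons incident: 78.00 / 4.810×10⁻¹⁹ = 1.622×10²⁰, i.e. 1.622×10²⁰/6.022×10²³ = 2.693×10⁻⁴ mol.
Fraction absorbed: 1 − 10^(−0.847) = 0.8578.
Photons absorbed: 0.8578 × 2.693×10⁻⁴ = 2.310×10⁻⁴ mol.
Product formed: 0.84 × 2.310×10⁻⁴ = 1.940×10⁻⁴ mol.
Rate: 1.940×10⁻⁴ / 846 s = 2.29×10⁻⁷ mol s⁻¹.

2.29×10⁻⁷ mol s⁻¹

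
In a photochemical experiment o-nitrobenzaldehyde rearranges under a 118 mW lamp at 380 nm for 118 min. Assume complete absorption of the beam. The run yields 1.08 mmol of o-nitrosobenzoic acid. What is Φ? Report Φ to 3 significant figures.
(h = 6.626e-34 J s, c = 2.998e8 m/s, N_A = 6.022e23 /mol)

Φ = 0.407

Product: 1.08 mmol = 0.00108 mol.
Photon energy at 380 nm: hc/λ = (6.626e-34)(2.998e8)/(380e-9) = 5.228e-19 J.
Energy delivered: (118 mW)(7080 s) = 835.4 J.
Photons incident: 835.4 / 5.228e-19 = 1.598e21, i.e. 1.598e21/6.022e23 = 0.002654 mol.
Φ = 0.00108 mol / 0.002654 mol photons = 0.407.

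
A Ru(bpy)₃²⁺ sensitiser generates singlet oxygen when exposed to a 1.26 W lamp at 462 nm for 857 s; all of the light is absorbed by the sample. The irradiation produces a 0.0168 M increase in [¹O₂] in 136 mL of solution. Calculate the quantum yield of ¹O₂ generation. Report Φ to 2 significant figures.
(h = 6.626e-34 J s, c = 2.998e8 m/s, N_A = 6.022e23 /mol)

Φ = 0.55

Product: (0.0168 M)(0.136 L) = 0.002285 mol.
Photon energy at 462 nm: hc/λ = (6.626e-34)(2.998e8)/(462e-9) = 4.300e-19 J.
Energy delivered: (1.26 W)(857 s) = 1080 J.
Photons incident: 1080 / 4.300e-19 = 2.512e21, i.e. 2.512e21/6.022e23 = 0.004171 mol.
Φ = 0.002285 mol / 0.004171 mol photons = 0.55.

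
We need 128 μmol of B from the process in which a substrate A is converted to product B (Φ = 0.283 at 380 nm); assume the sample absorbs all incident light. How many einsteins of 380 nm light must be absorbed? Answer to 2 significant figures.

4.5e-4 einstein

Product: 128 μmol = 1.28e-4 mol.
Photons that must be absorbed: 1.28e-4 / 0.283 = 4.523e-4 mol.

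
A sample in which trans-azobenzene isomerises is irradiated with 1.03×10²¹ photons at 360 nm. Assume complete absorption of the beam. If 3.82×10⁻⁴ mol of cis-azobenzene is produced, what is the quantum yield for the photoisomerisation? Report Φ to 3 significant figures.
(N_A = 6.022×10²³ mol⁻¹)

Φ = 0.223

Moles of photons: 1.03×10²¹ / 6.022×10²³ = 0.001710 mol.
Φ = 3.82×10⁻⁴ mol / 0.001710 mol photons = 0.223.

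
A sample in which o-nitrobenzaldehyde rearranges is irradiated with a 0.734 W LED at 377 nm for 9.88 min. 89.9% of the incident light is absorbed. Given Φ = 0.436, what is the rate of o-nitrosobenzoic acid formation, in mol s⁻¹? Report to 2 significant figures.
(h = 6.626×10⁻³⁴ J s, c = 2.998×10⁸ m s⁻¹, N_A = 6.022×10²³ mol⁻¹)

9.1×10⁻⁷ mol s⁻¹

Photon energy at 377 nm: hc/λ = (6.626×10⁻³⁴)(2.998×10⁸)/(377×10⁻⁹) = 5.269×10⁻¹⁹ J.
Energy delivered: (0.734 W)(592.8 s) = 435.1 J.
Photons incident: 435.1 / 5.269×10⁻¹⁹ = 8.258×10²⁰, i.e. 8.258×10²⁰/6.022×10²³ = 0.001371 mol.
Photons absorbed: 0.899 × 0.001371 = 0.001233 mol.
Product formed: 0.436 × 0.001233 = 5.376×10⁻⁴ mol.
Rate: 5.376×10⁻⁴ / 592.8 s = 9.1×10⁻⁷ mol s⁻¹.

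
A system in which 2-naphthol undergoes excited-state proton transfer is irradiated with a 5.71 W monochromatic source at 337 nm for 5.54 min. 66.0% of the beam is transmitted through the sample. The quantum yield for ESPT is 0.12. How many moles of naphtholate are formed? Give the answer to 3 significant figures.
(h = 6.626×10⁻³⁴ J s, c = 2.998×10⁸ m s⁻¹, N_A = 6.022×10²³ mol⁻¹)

2.18×10⁻⁴ mol

Photon energy at 337 nm: hc/λ = (6.626×10⁻³⁴)(2.998×10⁸)/(337×10⁻⁹) = 5.895×10⁻¹⁹ J.
Energy delivered: (5.71 W)(332.4 s) = 1898 J.
Photons incident: 1898 / 5.895×10⁻¹⁹ = 3.220×10²¹, i.e. 3.220×10²¹/6.022×10²³ = 0.005347 mol.
Fraction absorbed: 1 − 66.0/100 = 0.3400.
Photons absorbed: 0.3400 × 0.005347 = 0.001818 mol.
Product: Φ × n_abs = 0.12 × 0.001818 = 2.182×10⁻⁴ mol.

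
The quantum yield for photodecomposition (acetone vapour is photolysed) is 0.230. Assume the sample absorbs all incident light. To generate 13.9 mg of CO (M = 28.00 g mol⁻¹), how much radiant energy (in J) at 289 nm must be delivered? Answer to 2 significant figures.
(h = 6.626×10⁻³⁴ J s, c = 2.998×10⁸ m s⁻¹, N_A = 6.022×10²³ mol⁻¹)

Product: 13.9 mg / 28.00 g mol⁻¹ = 4.964×10⁻⁴ mol.
Photons that must be absorbed: 4.964×10⁻⁴ / 0.230 = 0.002158 mol.
Photon energy: hc/λ = 6.874×10⁻¹⁹ J; per mole, 4.140×10⁵ J mol⁻¹.
Energy required: 0.002158 × 4.140×10⁵ = 890 J.

890 J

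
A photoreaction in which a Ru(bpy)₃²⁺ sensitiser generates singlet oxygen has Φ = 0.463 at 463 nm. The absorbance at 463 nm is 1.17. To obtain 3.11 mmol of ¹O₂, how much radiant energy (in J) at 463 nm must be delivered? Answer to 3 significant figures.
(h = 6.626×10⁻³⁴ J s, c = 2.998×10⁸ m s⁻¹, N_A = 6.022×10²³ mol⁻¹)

Product: 3.11 mmol = 0.00311 mol.
Photons that must be absorbed: 0.00311 / 0.463 = 0.006717 mol.
Fraction absorbed: 1 − 10^(−1.17) = 0.9324.
Incident photons needed: 0.006717 / 0.9324 = 0.007204 mol.
Photon energy: hc/λ = 4.290×10⁻¹⁹ J; per mole, 2.583×10⁵ J mol⁻¹.
Energy required: 0.007204 × 2.583×10⁵ = 1860 J.

1860 J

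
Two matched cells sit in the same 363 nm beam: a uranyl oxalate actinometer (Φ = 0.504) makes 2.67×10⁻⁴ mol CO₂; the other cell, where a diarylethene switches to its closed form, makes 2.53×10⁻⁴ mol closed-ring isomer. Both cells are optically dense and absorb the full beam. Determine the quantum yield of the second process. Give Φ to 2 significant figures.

Photons absorbed by the actinometer: 2.67×10⁻⁴ / 0.504 = 5.298×10⁻⁴ mol.
Φ(unknown) = 2.53×10⁻⁴ / 5.298×10⁻⁴ = 0.48.

Φ = 0.48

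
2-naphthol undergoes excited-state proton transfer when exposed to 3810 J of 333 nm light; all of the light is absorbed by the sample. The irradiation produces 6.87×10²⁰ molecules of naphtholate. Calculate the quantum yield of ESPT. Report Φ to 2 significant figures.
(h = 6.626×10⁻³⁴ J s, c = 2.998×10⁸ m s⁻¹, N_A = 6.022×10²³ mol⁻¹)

Φ = 0.11

Product: 6.87×10²⁰ / 6.022×10²³ = 0.001141 mol.
Photon energy at 333 nm: hc/λ = (6.626×10⁻³⁴)(2.998×10⁸)/(333×10⁻⁹) = 5.965×10⁻¹⁹ J.
Photons incident: 3810 / 5.965×10⁻¹⁹ = 6.387×10²¹, i.e. 6.387×10²¹/6.022×10²³ = 0.01061 mol.
Φ = 0.001141 mol / 0.01061 mol photons = 0.11.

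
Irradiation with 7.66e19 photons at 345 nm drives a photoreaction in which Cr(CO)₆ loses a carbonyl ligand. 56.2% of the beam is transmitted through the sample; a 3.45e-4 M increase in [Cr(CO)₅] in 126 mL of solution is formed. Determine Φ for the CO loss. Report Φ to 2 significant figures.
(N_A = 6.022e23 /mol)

Product: (3.45e-4 M)(0.126 L) = 4.347e-5 mol.
Moles of photons: 7.66e19 / 6.022e23 = 1.272e-4 mol.
Fraction absorbed: 1 − 56.2/100 = 0.4380.
Photons absorbed: 0.4380 × 1.272e-4 = 5.571e-5 mol.
Φ = 4.347e-5 mol / 5.571e-5 mol photons = 0.78.

Φ = 0.78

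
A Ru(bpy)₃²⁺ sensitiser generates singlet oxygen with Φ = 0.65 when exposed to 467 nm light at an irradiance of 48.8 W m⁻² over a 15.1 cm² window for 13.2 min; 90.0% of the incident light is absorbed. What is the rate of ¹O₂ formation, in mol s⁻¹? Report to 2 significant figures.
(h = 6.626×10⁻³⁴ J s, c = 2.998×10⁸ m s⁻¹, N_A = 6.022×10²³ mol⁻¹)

Photon energy at 467 nm: hc/λ = (6.626×10⁻³⁴)(2.998×10⁸)/(467×10⁻⁹) = 4.254×10⁻¹⁹ J.
Energy delivered: (48.8 W m⁻²)(15.1×10⁻⁴ m²)(792 s) = 58.36 J.
Photons incident: 58.36 / 4.254×10⁻¹⁹ = 1.372×10²⁰, i.e. 1.372×10²⁰/6.022×10²³ = 2.278×10⁻⁴ mol.
Photons absorbed: 0.900 × 2.278×10⁻⁴ = 2.050×10⁻⁴ mol.
Product formed: 0.65 × 2.050×10⁻⁴ = 1.333×10⁻⁴ mol.
Rate: 1.333×10⁻⁴ / 792 s = 1.7×10⁻⁷ mol s⁻¹.

1.7×10⁻⁷ mol s⁻¹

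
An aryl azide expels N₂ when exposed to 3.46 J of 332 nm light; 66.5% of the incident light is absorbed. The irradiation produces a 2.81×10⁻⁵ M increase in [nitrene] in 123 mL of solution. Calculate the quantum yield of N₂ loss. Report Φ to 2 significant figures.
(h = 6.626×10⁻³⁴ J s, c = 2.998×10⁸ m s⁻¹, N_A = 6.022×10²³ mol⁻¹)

Φ = 0.54

Product: (2.81×10⁻⁵ M)(0.123 L) = 3.456×10⁻⁶ mol.
Photon energy at 332 nm: hc/λ = (6.626×10⁻³⁴)(2.998×10⁸)/(332×10⁻⁹) = 5.983×10⁻¹⁹ J.
Photons incident: 3.46 / 5.983×10⁻¹⁹ = 5.783×10¹⁸, i.e. 5.783×10¹⁸/6.022×10²³ = 9.603×10⁻⁶ mol.
Photons absorbed: 0.665 × 9.603×10⁻⁶ = 6.386×10⁻⁶ mol.
Φ = 3.456×10⁻⁶ mol / 6.386×10⁻⁶ mol photons = 0.54.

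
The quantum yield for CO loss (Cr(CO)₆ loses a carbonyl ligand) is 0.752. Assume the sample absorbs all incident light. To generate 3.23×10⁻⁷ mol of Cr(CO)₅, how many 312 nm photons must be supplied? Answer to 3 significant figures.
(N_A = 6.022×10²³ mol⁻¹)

2.59×10¹⁷ photons

Photons that must be absorbed: 3.23×10⁻⁷ / 0.752 = 4.295×10⁻⁷ mol.
Photon count: 4.295×10⁻⁷ × 6.022×10²³ = 2.59×10¹⁷.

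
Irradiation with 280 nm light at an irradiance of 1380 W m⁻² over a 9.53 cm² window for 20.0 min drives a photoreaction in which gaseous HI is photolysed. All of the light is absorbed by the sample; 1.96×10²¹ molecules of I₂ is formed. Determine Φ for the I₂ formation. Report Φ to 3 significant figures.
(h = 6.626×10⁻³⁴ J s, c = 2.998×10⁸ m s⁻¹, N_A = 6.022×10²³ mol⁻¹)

Product: 1.96×10²¹ / 6.022×10²³ = 0.003255 mol.
Photon energy at 280 nm: hc/λ = (6.626×10⁻³⁴)(2.998×10⁸)/(280×10⁻⁹) = 7.095×10⁻¹⁹ J.
Energy delivered: (1380 W m⁻²)(9.53×10⁻⁴ m²)(1200 s) = 1578 J.
Photons incident: 1578 / 7.095×10⁻¹⁹ = 2.224×10²¹, i.e. 2.224×10²¹/6.022×10²³ = 0.003693 mol.
Φ = 0.003255 mol / 0.003693 mol photons = 0.881.

Φ = 0.881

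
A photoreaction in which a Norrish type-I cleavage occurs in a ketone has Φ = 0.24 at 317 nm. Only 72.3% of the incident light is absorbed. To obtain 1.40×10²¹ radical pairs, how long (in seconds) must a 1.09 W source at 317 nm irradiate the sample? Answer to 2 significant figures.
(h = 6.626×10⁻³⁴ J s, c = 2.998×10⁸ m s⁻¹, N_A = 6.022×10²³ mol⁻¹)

t ≈ 4600 s

Product: 1.40×10²¹ / 6.022×10²³ = 0.002325 mol.
Photons that must be absorbed: 0.002325 / 0.24 = 0.009688 mol.
Incident photons needed: 0.009688 / 0.723 = 0.01340 mol.
Photon energy: hc/λ = 6.266×10⁻¹⁹ J; per mole, 3.773×10⁵ J mol⁻¹.
Energy required: 0.01340 × 3.773×10⁵ = 5056 J.
Time: 5056 J / 1.09 W = 4600 s.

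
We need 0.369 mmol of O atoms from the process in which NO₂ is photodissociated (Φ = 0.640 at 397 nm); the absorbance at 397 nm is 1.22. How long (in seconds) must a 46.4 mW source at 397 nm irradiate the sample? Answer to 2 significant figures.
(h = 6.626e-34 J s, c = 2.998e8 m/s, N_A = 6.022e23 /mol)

Product: 0.369 mmol = 3.69e-4 mol.
Photons that must be absorbed: 3.69e-4 / 0.640 = 5.766e-4 mol.
Fraction absorbed: 1 − 10^(−1.22) = 0.9397.
Incident photons needed: 5.766e-4 / 0.9397 = 6.136e-4 mol.
Photon energy: hc/λ = 5.004e-19 J; per mole, 3.013e5 J mol⁻¹.
Energy required: 6.136e-4 × 3.013e5 = 184.9 J.
Time: 184.9 J / 0.0464 W = 4000 s.

t ≈ 4000 s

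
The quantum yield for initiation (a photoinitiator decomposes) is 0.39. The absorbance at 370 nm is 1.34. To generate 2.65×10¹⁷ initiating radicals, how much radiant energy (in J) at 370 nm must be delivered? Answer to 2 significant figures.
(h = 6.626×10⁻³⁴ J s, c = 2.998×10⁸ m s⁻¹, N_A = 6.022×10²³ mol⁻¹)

0.38 J

Product: 2.65×10¹⁷ / 6.022×10²³ = 4.401×10⁻⁷ mol.
Photons that must be absorbed: 4.401×10⁻⁷ / 0.39 = 1.128×10⁻⁶ mol.
Fraction absorbed: 1 − 10^(−1.34) = 0.9543.
Incident photons needed: 1.128×10⁻⁶ / 0.9543 = 1.182×10⁻⁶ mol.
Photon energy: hc/λ = 5.369×10⁻¹⁹ J; per mole, 3.233×10⁵ J mol⁻¹.
Energy required: 1.182×10⁻⁶ × 3.233×10⁵ = 0.38 J.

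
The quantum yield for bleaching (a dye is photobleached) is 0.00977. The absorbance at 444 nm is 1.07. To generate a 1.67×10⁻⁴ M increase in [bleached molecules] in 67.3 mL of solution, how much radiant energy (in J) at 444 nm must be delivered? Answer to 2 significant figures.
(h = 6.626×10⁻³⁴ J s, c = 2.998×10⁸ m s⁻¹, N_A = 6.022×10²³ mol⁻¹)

Product: (1.67×10⁻⁴ M)(0.0673 L) = 1.124×10⁻⁵ mol.
Photons that must be absorbed: 1.124×10⁻⁵ / 0.00977 = 0.001150 mol.
Fraction absorbed: 1 − 10^(−1.07) = 0.9149.
Incident photons needed: 0.001150 / 0.9149 = 0.001257 mol.
Photon energy: hc/λ = 4.474×10⁻¹⁹ J; per mole, 2.694×10⁵ J mol⁻¹.
Energy required: 0.001257 × 2.694×10⁵ = 340 J.

340 J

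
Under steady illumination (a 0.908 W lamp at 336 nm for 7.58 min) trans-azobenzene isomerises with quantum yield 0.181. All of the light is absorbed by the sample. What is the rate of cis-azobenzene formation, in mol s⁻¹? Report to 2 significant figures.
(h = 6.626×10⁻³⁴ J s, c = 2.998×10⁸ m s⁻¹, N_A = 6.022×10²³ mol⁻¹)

4.6×10⁻⁷ mol s⁻¹

Photon energy at 336 nm: hc/λ = (6.626×10⁻³⁴)(2.998×10⁸)/(336×10⁻⁹) = 5.912×10⁻¹⁹ J.
Energy delivered: (0.908 W)(454.8 s) = 413.0 J.
Photons incident: 413.0 / 5.912×10⁻¹⁹ = 6.986×10²⁰, i.e. 6.986×10²⁰/6.022×10²³ = 0.001160 mol.
Product formed: 0.181 × 0.001160 = 2.100×10⁻⁴ mol.
Rate: 2.100×10⁻⁴ / 454.8 s = 4.6×10⁻⁷ mol s⁻¹.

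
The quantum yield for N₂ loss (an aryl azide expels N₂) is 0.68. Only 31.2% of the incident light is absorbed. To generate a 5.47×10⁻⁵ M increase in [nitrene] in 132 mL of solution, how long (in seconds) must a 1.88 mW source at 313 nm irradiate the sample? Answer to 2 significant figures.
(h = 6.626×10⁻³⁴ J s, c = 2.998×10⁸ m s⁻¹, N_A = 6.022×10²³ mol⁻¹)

Product: (5.47×10⁻⁵ M)(0.132 L) = 7.220×10⁻⁶ mol.
Photons that must be absorbed: 7.220×10⁻⁶ / 0.68 = 1.062×10⁻⁵ mol.
Incident photons needed: 1.062×10⁻⁵ / 0.312 = 3.404×10⁻⁵ mol.
Photon energy: hc/λ = 6.347×10⁻¹⁹ J; per mole, 3.822×10⁵ J mol⁻¹.
Energy required: 3.404×10⁻⁵ × 3.822×10⁵ = 13.01 J.
Time: 13.01 J / 0.00188 W = 6900 s.

t ≈ 6900 s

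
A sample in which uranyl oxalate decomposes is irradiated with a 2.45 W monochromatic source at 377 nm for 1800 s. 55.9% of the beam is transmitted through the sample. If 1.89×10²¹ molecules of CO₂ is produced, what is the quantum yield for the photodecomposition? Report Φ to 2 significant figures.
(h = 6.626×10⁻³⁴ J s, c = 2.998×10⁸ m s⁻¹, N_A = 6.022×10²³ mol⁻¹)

Φ = 0.51

Product: 1.89×10²¹ / 6.022×10²³ = 0.003138 mol.
Photon energy at 377 nm: hc/λ = (6.626×10⁻³⁴)(2.998×10⁸)/(377×10⁻⁹) = 5.269×10⁻¹⁹ J.
Energy delivered: (2.45 W)(1800 s) = 4410 J.
Photons incident: 4410 / 5.269×10⁻¹⁹ = 8.370×10²¹, i.e. 8.370×10²¹/6.022×10²³ = 0.01390 mol.
Fraction absorbed: 1 − 55.9/100 = 0.4410.
Photons absorbed: 0.4410 × 0.01390 = 0.006130 mol.
Φ = 0.003138 mol / 0.006130 mol photons = 0.51.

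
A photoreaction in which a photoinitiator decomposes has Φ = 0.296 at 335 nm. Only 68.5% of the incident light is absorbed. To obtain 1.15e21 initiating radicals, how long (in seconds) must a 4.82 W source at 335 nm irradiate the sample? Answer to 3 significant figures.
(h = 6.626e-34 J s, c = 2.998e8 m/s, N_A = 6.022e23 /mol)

t ≈ 698 s

Product: 1.15e21 / 6.022e23 = 0.001910 mol.
Photons that must be absorbed: 0.001910 / 0.296 = 0.006453 mol.
Incident photons needed: 0.006453 / 0.685 = 0.009420 mol.
Photon energy: hc/λ = 5.930e-19 J; per mole, 3.571e5 J mol⁻¹.
Energy required: 0.009420 × 3.571e5 = 3364 J.
Time: 3364 J / 4.82 W = 698 s.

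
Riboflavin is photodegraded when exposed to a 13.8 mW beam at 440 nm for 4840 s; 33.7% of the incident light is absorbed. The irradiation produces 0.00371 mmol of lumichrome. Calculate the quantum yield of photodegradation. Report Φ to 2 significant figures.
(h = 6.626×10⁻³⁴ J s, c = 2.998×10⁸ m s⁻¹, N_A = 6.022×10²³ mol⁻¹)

Φ = 0.045

Product: 0.00371 mmol = 3.71×10⁻⁶ mol.
Photon energy at 440 nm: hc/λ = (6.626×10⁻³⁴)(2.998×10⁸)/(440×10⁻⁹) = 4.515×10⁻¹⁹ J.
Energy delivered: (13.8 mW)(4840 s) = 66.79 J.
Photons incident: 66.79 / 4.515×10⁻¹⁹ = 1.479×10²⁰, i.e. 1.479×10²⁰/6.022×10²³ = 2.456×10⁻⁴ mol.
Photons absorbed: 0.337 × 2.456×10⁻⁴ = 8.277×10⁻⁵ mol.
Φ = 3.71×10⁻⁶ mol / 8.277×10⁻⁵ mol photons = 0.045.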